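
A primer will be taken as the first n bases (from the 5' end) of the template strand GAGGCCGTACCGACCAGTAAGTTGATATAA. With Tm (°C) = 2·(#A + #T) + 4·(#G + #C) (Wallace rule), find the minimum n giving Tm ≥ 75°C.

First 23 bases: GAGGCCGTACCGACCAGTAAGTT → Tm = 72°C (< 75°C)
First 24 bases: GAGGCCGTACCGACCAGTAAGTTG → Tm = 76°C (≥ 75°C)
Since every base adds ≥2°C, Tm only increases with n, so the threshold is first crossed at n = 24.

n = 24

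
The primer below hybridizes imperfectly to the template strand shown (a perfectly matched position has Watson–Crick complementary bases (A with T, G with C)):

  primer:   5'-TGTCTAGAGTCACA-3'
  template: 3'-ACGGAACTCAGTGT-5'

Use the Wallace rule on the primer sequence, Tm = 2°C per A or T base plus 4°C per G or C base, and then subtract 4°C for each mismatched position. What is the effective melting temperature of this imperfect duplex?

Primer base counts: A=4, T=4, G=3, C=3 → A+T=8, G+C=6
Perfect-match Tm = 2(8) + 4(6) = 16 + 24 = 40°C
Mismatches (positions where the bases are not complementary): 2 (at positions 3, 6)
Effective Tm = 40 − 2×4 = 40 − 8 = 32°C

32°C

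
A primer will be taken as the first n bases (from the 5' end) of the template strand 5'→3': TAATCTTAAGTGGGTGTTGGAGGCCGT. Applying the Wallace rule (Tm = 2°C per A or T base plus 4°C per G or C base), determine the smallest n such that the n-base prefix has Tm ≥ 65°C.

First 22 bases: TAATCTTAAGTGGGTGTTGGAG → Tm = 62°C (< 65°C)
First 23 bases: TAATCTTAAGTGGGTGTTGGAGG → Tm = 66°C (≥ 65°C)
Since every base adds ≥2°C, Tm only increases with n, so the threshold is first crossed at n = 23.

n = 23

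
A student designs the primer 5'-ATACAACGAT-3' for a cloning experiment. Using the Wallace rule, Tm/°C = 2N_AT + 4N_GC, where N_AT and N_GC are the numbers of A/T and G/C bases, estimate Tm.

26°C

Base counts: A=5, G=1, T=2, C=2
AT pairs contribute 7, GC pairs contribute 3.
Tm = 2(7) + 4(3) = 14 + 12 = 26°C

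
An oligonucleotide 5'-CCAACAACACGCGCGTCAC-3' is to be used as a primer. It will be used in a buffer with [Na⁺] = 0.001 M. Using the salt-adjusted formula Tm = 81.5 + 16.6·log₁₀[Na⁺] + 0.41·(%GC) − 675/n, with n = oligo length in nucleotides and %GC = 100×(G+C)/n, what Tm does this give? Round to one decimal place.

22.1°C

Length n = 19. Base counts: T=1, C=9, A=6, G=3
G+C = 12, so %GC = 12/19 × 100 = 63.158%
Salt term: 16.6 × (-3) = -49.8
GC term: 0.41 × 63.158 = 25.895; length term: −675/19 = −35.526
Tm = 81.5 + (-49.8) + 25.895 − 35.526 = 22.069 → 22.1°C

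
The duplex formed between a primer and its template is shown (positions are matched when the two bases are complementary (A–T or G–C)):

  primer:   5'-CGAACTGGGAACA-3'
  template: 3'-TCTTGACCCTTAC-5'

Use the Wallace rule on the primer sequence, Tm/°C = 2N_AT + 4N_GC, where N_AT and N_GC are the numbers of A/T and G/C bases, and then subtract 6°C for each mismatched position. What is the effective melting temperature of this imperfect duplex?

22°C

Primer base counts: A=5, T=1, G=4, C=3 → A+T=6, G+C=7
Perfect-match Tm = 2(6) + 4(7) = 12 + 28 = 40°C
Mismatches (positions where the bases are not complementary): 3 (at positions 1, 12, 13)
Effective Tm = 40 − 3×6 = 40 − 18 = 22°C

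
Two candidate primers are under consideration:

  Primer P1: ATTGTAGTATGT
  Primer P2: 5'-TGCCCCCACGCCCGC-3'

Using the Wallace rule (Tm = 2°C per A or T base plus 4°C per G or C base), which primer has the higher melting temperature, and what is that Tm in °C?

Primer P1: A+T=9, G+C=3 → Tm = 2(9)+4(3) = 30°C
Primer P2: A+T=2, G+C=13 → Tm = 2(2)+4(13) = 56°C
30°C vs 56°C → primer P2 is higher.

Primer P2, 56°C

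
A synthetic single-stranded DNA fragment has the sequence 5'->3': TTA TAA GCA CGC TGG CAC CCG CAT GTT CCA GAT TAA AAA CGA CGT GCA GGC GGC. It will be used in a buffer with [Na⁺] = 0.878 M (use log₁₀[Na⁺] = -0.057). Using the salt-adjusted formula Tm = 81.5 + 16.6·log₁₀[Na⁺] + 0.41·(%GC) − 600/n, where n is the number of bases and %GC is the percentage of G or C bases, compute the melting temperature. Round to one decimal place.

91.5°C

Length n = 54. Counting bases: T=10, C=15, G=14, A=15
G+C = 29, so %GC = 29/54 × 100 = 53.704%
Salt term: 16.6 × (-0.057) = -0.946
GC term: 0.41 × 53.704 = 22.019; length term: −600/54 = −11.111
Tm = 81.5 + (-0.946) + 22.019 − 11.111 = 91.462 → 91.5°C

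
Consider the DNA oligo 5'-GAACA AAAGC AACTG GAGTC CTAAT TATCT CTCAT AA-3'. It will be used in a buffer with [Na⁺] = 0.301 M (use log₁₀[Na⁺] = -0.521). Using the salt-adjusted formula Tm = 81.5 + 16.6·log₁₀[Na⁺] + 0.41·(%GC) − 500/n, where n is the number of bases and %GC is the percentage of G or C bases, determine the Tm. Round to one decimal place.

73.7°C

Length n = 37. Scanning the sequence gives G=5, C=8, T=9, A=15.
G+C = 13, so %GC = 13/37 × 100 = 35.135%
Salt term: 16.6 × (-0.521) = -8.649
GC term: 0.41 × 35.135 = 14.405; length term: −500/37 = −13.514
Tm = 81.5 + (-8.649) + 14.405 − 13.514 = 73.742 → 73.7°C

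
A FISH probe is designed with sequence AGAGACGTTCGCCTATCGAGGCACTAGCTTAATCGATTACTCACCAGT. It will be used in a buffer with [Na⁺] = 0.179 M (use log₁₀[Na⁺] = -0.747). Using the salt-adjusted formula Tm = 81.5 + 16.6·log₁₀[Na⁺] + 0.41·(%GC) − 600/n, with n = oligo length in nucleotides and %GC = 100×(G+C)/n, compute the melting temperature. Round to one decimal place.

76.2°C

Length n = 48. G=10, C=13, A=13, T=12
G+C = 23, so %GC = 23/48 × 100 = 47.917%
Salt term: 16.6 × (-0.747) = -12.4
GC term: 0.41 × 47.917 = 19.646; length term: −600/48 = −12.5
Tm = 81.5 + (-12.4) + 19.646 − 12.5 = 76.246 → 76.2°C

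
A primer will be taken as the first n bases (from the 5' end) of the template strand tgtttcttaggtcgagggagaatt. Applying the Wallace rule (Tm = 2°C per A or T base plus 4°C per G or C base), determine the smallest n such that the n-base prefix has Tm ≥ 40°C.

First 13 bases: TGTTTCTTAGGTC → Tm = 36°C (< 40°C)
First 14 bases: TGTTTCTTAGGTCG → Tm = 40°C (≥ 40°C)
Since every base adds ≥2°C, Tm only increases with n, so the threshold is first crossed at n = 14.

n = 14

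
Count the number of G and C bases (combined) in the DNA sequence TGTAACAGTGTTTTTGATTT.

5

Base counts: T=11, G=4, C=1, A=4
G+C = 4 + 1 = 5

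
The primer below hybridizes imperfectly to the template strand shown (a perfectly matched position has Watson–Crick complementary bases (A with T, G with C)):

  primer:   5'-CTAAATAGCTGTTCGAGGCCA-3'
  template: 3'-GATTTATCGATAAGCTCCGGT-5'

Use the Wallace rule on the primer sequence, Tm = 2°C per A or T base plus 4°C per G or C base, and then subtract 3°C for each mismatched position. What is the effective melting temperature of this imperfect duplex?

59°C

Primer base counts: A=6, T=5, G=5, C=5 → A+T=11, G+C=10
Perfect-match Tm = 2(11) + 4(10) = 22 + 40 = 62°C
Mismatches (positions where the bases are not complementary): 1 (at position 11)
Effective Tm = 62 − 1×3 = 62 − 3 = 59°C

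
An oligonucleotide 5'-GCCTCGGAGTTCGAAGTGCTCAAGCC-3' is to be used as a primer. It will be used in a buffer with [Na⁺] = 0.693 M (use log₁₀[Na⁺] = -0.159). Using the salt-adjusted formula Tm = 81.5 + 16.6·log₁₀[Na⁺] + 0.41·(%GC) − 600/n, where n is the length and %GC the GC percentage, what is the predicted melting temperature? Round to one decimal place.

Length n = 26. Counting bases: G=8, C=8, T=5, A=5
G+C = 16, so %GC = 16/26 × 100 = 61.538%
Salt term: 16.6 × (-0.159) = -2.639
GC term: 0.41 × 61.538 = 25.231; length term: −600/26 = −23.077
Tm = 81.5 + (-2.639) + 25.231 − 23.077 = 81.015 → 81.0°C

81.0°C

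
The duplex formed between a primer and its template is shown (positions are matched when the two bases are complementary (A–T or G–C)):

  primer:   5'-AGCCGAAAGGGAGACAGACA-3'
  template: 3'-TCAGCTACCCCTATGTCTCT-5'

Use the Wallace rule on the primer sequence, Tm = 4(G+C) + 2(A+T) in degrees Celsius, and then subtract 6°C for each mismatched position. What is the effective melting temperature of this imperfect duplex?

Primer base counts: A=9, T=0, G=7, C=4 → A+T=9, G+C=11
Perfect-match Tm = 2(9) + 4(11) = 18 + 44 = 62°C
Mismatches (positions where the bases are not complementary): 5 (at positions 3, 7, 8, 13, 19)
Effective Tm = 62 − 5×6 = 62 − 30 = 32°C

32°C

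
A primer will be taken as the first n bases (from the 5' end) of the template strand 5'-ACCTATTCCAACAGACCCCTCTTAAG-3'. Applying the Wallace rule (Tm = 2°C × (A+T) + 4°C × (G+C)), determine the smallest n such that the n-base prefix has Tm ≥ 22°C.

First 7 bases: ACCTATT → Tm = 18°C (< 22°C)
First 8 bases: ACCTATTC → Tm = 22°C (≥ 22°C)
Since every base adds ≥2°C, Tm only increases with n, so the threshold is first crossed at n = 8.

n = 8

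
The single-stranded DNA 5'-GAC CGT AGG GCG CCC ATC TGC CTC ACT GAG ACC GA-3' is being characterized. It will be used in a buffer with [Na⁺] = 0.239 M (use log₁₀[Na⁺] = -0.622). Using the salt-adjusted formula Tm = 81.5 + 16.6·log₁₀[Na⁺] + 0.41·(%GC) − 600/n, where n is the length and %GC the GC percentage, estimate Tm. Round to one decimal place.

Length n = 35. Scanning the sequence gives A=7, G=10, C=13, T=5.
G+C = 23, so %GC = 23/35 × 100 = 65.714%
Salt term: 16.6 × (-0.622) = -10.325
GC term: 0.41 × 65.714 = 26.943; length term: −600/35 = −17.143
Tm = 81.5 + (-10.325) + 26.943 − 17.143 = 80.975 → 81.0°C

81.0°C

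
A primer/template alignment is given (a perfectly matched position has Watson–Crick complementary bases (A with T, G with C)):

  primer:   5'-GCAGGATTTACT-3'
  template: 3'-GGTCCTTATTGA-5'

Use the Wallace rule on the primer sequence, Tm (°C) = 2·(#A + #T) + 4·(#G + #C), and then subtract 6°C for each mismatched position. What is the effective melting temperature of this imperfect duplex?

Primer base counts: A=3, T=4, G=3, C=2 → A+T=7, G+C=5
Perfect-match Tm = 2(7) + 4(5) = 14 + 20 = 34°C
Mismatches (positions where the bases are not complementary): 3 (at positions 1, 7, 9)
Effective Tm = 34 − 3×6 = 34 − 18 = 16°C

16°C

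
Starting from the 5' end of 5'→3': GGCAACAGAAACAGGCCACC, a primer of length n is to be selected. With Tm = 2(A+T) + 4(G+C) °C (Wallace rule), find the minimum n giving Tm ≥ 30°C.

n = 10

First 9 bases: GGCAACAGA → Tm = 28°C (< 30°C)
First 10 bases: GGCAACAGAA → Tm = 30°C (≥ 30°C)
Since every base adds ≥2°C, Tm only increases with n, so the threshold is first crossed at n = 10.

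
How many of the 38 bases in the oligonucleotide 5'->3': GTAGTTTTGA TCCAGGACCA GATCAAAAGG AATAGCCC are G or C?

T=8, G=9, A=13, C=8
G+C = 9 + 8 = 17

17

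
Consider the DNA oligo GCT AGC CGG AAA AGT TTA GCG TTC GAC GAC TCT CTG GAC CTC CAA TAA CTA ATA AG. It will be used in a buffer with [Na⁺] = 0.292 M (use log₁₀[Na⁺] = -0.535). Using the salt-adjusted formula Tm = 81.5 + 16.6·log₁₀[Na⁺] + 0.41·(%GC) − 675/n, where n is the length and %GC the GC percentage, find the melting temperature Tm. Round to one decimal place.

79.6°C

Length n = 56. Scanning the sequence gives C=14, A=17, T=13, G=12.
G+C = 26, so %GC = 26/56 × 100 = 46.429%
Salt term: 16.6 × (-0.535) = -8.881
GC term: 0.41 × 46.429 = 19.036; length term: −675/56 = −12.054
Tm = 81.5 + (-8.881) + 19.036 − 12.054 = 79.601 → 79.6°C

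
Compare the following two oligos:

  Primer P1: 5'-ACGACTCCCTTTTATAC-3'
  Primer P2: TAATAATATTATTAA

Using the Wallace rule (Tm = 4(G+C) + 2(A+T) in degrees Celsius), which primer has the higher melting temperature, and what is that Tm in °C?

Primer P1: A+T=10, G+C=7 → Tm = 2(10)+4(7) = 48°C
Primer P2: A+T=15, G+C=0 → Tm = 2(15)+4(0) = 30°C
48°C vs 30°C → primer P1 is higher.

Primer P1, 48°C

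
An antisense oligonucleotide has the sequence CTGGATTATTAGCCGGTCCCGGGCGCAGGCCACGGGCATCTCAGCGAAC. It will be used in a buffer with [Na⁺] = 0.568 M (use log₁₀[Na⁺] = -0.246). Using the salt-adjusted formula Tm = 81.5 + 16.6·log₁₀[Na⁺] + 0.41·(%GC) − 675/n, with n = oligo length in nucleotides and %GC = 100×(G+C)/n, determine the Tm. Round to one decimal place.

90.4°C

Length n = 49. Scanning the sequence gives T=8, G=16, A=9, C=16.
G+C = 32, so %GC = 32/49 × 100 = 65.306%
Salt term: 16.6 × (-0.246) = -4.084
GC term: 0.41 × 65.306 = 26.775; length term: −675/49 = −13.776
Tm = 81.5 + (-4.084) + 26.775 − 13.776 = 90.415 → 90.4°C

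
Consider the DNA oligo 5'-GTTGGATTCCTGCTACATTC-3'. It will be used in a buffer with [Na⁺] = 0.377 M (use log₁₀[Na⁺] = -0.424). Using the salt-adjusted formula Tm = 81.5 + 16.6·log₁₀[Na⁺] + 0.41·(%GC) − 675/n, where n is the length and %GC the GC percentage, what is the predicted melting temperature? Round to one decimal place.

Length n = 20. Scanning the sequence gives G=4, A=3, T=8, C=5.
G+C = 9, so %GC = 9/20 × 100 = 45%
Salt term: 16.6 × (-0.424) = -7.038
GC term: 0.41 × 45 = 18.45; length term: −675/20 = −33.75
Tm = 81.5 + (-7.038) + 18.45 − 33.75 = 59.162 → 59.2°C

59.2°C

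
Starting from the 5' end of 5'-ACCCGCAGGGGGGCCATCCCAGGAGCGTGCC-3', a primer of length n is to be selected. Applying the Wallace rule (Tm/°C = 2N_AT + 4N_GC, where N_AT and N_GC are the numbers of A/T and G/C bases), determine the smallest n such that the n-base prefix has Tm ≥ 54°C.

First 14 bases: ACCCGCAGGGGGGC → Tm = 52°C (< 54°C)
First 15 bases: ACCCGCAGGGGGGCC → Tm = 56°C (≥ 54°C)
Since every base adds ≥2°C, Tm only increases with n, so the threshold is first crossed at n = 15.

n = 15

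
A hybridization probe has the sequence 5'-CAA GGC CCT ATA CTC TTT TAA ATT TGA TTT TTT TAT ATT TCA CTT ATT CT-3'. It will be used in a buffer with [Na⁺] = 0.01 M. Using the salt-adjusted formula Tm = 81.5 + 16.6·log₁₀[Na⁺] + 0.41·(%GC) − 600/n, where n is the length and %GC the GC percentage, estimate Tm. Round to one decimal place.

Length n = 50. Scanning the sequence gives A=12, G=3, T=26, C=9.
G+C = 12, so %GC = 12/50 × 100 = 24%
Salt term: 16.6 × (-2) = -33.2
GC term: 0.41 × 24 = 9.84; length term: −600/50 = −12
Tm = 81.5 + (-33.2) + 9.84 − 12 = 46.14 → 46.1°C

46.1°C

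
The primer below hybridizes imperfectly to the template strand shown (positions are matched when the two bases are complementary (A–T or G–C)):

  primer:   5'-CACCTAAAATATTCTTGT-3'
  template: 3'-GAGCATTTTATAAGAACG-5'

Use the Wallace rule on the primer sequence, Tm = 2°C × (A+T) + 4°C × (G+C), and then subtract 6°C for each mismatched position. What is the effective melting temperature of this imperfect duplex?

Primer base counts: A=6, T=7, G=1, C=4 → A+T=13, G+C=5
Perfect-match Tm = 2(13) + 4(5) = 26 + 20 = 46°C
Mismatches (positions where the bases are not complementary): 3 (at positions 2, 4, 18)
Effective Tm = 46 − 3×6 = 46 − 18 = 28°C

28°C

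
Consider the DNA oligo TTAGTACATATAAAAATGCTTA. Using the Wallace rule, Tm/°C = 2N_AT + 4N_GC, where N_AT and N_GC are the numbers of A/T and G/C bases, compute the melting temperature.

52°C

Counting bases: T=8, C=2, A=10, G=2
AT pairs contribute 18, GC pairs contribute 4.
Tm = 4·4 + 2·18 = 16 + 36 = 52°C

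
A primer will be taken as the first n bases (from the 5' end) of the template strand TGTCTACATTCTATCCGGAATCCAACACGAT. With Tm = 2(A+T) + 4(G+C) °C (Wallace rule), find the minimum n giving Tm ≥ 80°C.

First 27 bases: TGTCTACATTCTATCCGGAATCCAACA → Tm = 76°C (< 80°C)
First 28 bases: TGTCTACATTCTATCCGGAATCCAACAC → Tm = 80°C (≥ 80°C)
Each additional base adds 2°C (A/T) or 4°C (G/C), so Tm is non-decreasing in n; n = 28 is the first length to reach 80°C.

n = 28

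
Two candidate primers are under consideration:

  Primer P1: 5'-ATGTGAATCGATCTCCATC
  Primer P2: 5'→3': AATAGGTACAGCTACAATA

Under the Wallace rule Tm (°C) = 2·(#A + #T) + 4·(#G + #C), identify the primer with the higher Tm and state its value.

Primer P1: A+T=11, G+C=8 → Tm = 2(11)+4(8) = 54°C
Primer P2: A+T=13, G+C=6 → Tm = 2(13)+4(6) = 50°C
54°C vs 50°C → primer P1 is higher.

Primer P1, 54°C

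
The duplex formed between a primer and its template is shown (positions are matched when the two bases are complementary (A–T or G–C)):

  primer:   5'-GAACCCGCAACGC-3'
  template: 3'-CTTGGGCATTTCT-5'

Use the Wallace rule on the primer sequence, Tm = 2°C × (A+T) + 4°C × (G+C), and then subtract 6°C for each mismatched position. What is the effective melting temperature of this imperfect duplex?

26°C

Primer base counts: A=4, T=0, G=3, C=6 → A+T=4, G+C=9
Perfect-match Tm = 2(4) + 4(9) = 8 + 36 = 44°C
Mismatches (positions where the bases are not complementary): 3 (at positions 8, 11, 13)
Effective Tm = 44 − 3×6 = 44 − 18 = 26°C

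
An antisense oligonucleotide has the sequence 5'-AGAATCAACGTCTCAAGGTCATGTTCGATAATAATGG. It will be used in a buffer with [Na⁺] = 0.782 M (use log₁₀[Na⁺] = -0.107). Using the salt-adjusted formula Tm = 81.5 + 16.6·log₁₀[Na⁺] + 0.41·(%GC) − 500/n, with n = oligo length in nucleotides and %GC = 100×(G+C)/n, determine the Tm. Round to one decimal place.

81.7°C

Length n = 37. G=8, T=10, C=6, A=13
G+C = 14, so %GC = 14/37 × 100 = 37.838%
Salt term: 16.6 × (-0.107) = -1.776
GC term: 0.41 × 37.838 = 15.514; length term: −500/37 = −13.514
Tm = 81.5 + (-1.776) + 15.514 − 13.514 = 81.724 → 81.7°C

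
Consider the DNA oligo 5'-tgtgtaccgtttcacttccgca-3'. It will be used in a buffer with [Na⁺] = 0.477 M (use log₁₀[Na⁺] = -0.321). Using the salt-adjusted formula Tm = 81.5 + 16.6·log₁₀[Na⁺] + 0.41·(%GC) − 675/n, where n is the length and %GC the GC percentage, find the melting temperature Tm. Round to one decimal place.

66.0°C

Length n = 22. Counting bases: G=4, T=8, C=7, A=3
G+C = 11, so %GC = 11/22 × 100 = 50%
Salt term: 16.6 × (-0.321) = -5.329
GC term: 0.41 × 50 = 20.5; length term: −675/22 = −30.682
Tm = 81.5 + (-5.329) + 20.5 − 30.682 = 65.989 → 66.0°C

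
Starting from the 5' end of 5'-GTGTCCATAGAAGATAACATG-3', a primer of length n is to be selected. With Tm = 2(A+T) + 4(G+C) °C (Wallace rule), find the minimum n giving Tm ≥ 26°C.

First 8 bases: GTGTCCAT → Tm = 24°C (< 26°C)
First 9 bases: GTGTCCATA → Tm = 26°C (≥ 26°C)
Each additional base adds 2°C (A/T) or 4°C (G/C), so Tm is non-decreasing in n; n = 9 is the first length to reach 26°C.

n = 9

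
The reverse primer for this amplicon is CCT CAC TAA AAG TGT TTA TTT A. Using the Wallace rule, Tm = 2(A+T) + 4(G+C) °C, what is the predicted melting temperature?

56°C

C=4, G=2, T=9, A=7
A+T = 16, G+C = 6
Tm = 4·6 + 2·16 = 24 + 32 = 56°C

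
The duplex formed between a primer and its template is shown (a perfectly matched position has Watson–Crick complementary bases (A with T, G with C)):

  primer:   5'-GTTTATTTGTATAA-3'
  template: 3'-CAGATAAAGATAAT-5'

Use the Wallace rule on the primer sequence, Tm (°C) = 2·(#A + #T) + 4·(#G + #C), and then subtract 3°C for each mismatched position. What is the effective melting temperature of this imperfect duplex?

23°C

Primer base counts: A=4, T=8, G=2, C=0 → A+T=12, G+C=2
Perfect-match Tm = 2(12) + 4(2) = 24 + 8 = 32°C
Mismatches (positions where the bases are not complementary): 3 (at positions 3, 9, 13)
Effective Tm = 32 − 3×3 = 32 − 9 = 23°C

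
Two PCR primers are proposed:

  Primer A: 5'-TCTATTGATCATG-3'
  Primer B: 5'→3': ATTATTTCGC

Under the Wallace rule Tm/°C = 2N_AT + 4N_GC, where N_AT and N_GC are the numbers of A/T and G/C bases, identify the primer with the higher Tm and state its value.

Primer A: A+T=9, G+C=4 → Tm = 2(9)+4(4) = 34°C
Primer B: A+T=7, G+C=3 → Tm = 2(7)+4(3) = 26°C
34°C vs 26°C → primer A is higher.

Primer A, 34°C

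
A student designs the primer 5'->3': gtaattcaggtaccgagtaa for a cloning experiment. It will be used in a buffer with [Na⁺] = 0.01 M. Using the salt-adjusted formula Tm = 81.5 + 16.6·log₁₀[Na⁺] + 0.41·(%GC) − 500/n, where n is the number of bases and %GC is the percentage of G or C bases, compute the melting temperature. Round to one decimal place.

39.7°C

Length n = 20. A=7, C=3, G=5, T=5
G+C = 8, so %GC = 8/20 × 100 = 40%
Salt term: 16.6 × (-2) = -33.2
GC term: 0.41 × 40 = 16.4; length term: −500/20 = −25
Tm = 81.5 + (-33.2) + 16.4 − 25 = 39.7 → 39.7°C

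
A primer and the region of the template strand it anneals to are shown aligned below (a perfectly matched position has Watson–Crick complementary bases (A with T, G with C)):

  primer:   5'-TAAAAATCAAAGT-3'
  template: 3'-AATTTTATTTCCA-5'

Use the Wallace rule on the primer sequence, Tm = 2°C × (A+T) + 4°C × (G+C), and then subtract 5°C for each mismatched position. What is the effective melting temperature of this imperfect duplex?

15°C

Primer base counts: A=8, T=3, G=1, C=1 → A+T=11, G+C=2
Perfect-match Tm = 2(11) + 4(2) = 22 + 8 = 30°C
Mismatches (positions where the bases are not complementary): 3 (at positions 2, 8, 11)
Effective Tm = 30 − 3×5 = 30 − 15 = 15°C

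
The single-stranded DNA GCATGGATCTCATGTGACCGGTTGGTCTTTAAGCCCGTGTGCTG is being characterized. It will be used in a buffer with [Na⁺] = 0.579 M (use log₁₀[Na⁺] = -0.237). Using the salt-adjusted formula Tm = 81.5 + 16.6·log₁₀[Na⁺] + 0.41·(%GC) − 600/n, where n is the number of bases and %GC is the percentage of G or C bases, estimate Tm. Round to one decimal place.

86.3°C

Length n = 44. C=10, G=14, T=14, A=6
G+C = 24, so %GC = 24/44 × 100 = 54.545%
Salt term: 16.6 × (-0.237) = -3.934
GC term: 0.41 × 54.545 = 22.363; length term: −600/44 = −13.636
Tm = 81.5 + (-3.934) + 22.363 − 13.636 = 86.293 → 86.3°C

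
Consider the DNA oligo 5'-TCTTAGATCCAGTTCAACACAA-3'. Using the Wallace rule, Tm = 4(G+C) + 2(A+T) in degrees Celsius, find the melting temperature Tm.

Scanning the sequence gives T=6, C=6, G=2, A=8.
AT pairs contribute 14, GC pairs contribute 8.
Tm = 2(14) + 4(8) = 28 + 32 = 60°C

60°C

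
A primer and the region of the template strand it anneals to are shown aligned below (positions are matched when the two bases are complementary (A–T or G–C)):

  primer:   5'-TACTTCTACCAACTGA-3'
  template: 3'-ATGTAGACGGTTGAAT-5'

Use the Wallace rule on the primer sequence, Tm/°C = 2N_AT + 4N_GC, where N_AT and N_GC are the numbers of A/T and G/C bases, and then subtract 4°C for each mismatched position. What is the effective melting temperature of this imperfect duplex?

32°C

Primer base counts: A=5, T=5, G=1, C=5 → A+T=10, G+C=6
Perfect-match Tm = 2(10) + 4(6) = 20 + 24 = 44°C
Mismatches (positions where the bases are not complementary): 3 (at positions 4, 8, 15)
Effective Tm = 44 − 3×4 = 44 − 12 = 32°C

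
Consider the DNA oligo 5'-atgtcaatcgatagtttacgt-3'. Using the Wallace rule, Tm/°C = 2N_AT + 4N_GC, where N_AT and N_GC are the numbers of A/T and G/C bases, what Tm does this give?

C=3, G=4, A=6, T=8
So N_AT = 14 and N_GC = 7.
Tm = 4·7 + 2·14 = 28 + 28 = 56°C

56°C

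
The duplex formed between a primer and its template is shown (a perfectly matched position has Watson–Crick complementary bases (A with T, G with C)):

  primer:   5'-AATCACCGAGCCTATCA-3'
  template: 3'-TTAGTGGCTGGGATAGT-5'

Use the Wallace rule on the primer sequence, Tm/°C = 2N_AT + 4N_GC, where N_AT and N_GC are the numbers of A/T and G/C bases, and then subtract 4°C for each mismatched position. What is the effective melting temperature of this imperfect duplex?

46°C

Primer base counts: A=6, T=3, G=2, C=6 → A+T=9, G+C=8
Perfect-match Tm = 2(9) + 4(8) = 18 + 32 = 50°C
Mismatches (positions where the bases are not complementary): 1 (at position 10)
Effective Tm = 50 − 1×4 = 50 − 4 = 46°C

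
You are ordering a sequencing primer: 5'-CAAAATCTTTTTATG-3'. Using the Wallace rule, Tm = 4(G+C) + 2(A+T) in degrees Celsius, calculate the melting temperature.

36°C

Counting bases: T=7, C=2, G=1, A=5
AT pairs contribute 12, GC pairs contribute 3.
Tm = 2×12 + 4×3 = 36°C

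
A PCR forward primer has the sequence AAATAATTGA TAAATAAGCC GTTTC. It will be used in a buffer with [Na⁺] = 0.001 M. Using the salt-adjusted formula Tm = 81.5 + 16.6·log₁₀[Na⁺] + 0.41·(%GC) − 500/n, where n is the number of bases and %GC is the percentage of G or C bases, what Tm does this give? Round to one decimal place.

Length n = 25. Base counts: C=3, G=3, T=8, A=11
G+C = 6, so %GC = 6/25 × 100 = 24%
Salt term: 16.6 × (-3) = -49.8
GC term: 0.41 × 24 = 9.84; length term: −500/25 = −20
Tm = 81.5 + (-49.8) + 9.84 − 20 = 21.54 → 21.5°C

21.5°C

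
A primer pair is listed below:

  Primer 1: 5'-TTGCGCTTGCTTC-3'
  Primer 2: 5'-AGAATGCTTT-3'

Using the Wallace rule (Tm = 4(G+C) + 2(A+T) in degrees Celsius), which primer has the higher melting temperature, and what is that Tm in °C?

Primer 1, 40°C

Primer 1: A+T=6, G+C=7 → Tm = 2(6)+4(7) = 40°C
Primer 2: A+T=7, G+C=3 → Tm = 2(7)+4(3) = 26°C
40°C vs 26°C → primer 1 is higher.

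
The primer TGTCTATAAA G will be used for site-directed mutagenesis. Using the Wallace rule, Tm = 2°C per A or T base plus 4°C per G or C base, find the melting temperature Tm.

28°C

Scanning the sequence gives C=1, G=2, T=4, A=4.
AT pairs contribute 8, GC pairs contribute 3.
Tm = 2×8 + 4×3 = 28°C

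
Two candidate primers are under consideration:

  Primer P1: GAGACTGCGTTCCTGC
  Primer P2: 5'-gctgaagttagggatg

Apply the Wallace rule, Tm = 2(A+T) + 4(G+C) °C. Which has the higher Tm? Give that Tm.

Primer P1: A+T=6, G+C=10 → Tm = 2(6)+4(10) = 52°C
Primer P2: A+T=8, G+C=8 → Tm = 2(8)+4(8) = 48°C
52°C vs 48°C → primer P1 is higher.

Primer P1, 52°C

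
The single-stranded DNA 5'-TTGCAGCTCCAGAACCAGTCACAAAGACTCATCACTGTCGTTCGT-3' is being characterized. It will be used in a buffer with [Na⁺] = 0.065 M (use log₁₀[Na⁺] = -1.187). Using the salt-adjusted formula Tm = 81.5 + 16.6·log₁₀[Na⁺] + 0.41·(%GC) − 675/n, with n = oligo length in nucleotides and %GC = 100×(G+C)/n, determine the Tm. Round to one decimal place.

Length n = 45. Counting bases: T=11, A=12, C=14, G=8
G+C = 22, so %GC = 22/45 × 100 = 48.889%
Salt term: 16.6 × (-1.187) = -19.704
GC term: 0.41 × 48.889 = 20.044; length term: −675/45 = −15
Tm = 81.5 + (-19.704) + 20.044 − 15 = 66.84 → 66.8°C

66.8°C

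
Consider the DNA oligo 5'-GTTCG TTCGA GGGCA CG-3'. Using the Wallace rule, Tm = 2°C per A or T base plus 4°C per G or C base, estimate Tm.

Scanning the sequence gives T=4, C=4, G=7, A=2.
So N_AT = 6 and N_GC = 11.
Tm = 4·11 + 2·6 = 44 + 12 = 56°C

56°C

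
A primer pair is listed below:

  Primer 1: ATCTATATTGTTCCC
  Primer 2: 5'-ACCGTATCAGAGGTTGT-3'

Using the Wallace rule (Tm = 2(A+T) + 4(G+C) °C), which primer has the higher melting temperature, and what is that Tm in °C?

Primer 2, 50°C

Primer 1: A+T=10, G+C=5 → Tm = 2(10)+4(5) = 40°C
Primer 2: A+T=9, G+C=8 → Tm = 2(9)+4(8) = 50°C
40°C vs 50°C → primer 2 is higher.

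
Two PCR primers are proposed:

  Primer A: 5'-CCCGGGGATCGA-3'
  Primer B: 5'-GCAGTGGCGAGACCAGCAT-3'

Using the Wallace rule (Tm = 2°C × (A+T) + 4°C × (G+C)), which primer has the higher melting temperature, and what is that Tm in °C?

Primer B, 62°C

Primer A: A+T=3, G+C=9 → Tm = 2(3)+4(9) = 42°C
Primer B: A+T=7, G+C=12 → Tm = 2(7)+4(12) = 62°C
42°C vs 62°C → primer B is higher.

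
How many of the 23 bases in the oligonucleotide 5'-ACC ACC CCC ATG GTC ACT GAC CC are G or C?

Base counts: G=3, C=12, A=5, T=3
G+C = 3 + 12 = 15

15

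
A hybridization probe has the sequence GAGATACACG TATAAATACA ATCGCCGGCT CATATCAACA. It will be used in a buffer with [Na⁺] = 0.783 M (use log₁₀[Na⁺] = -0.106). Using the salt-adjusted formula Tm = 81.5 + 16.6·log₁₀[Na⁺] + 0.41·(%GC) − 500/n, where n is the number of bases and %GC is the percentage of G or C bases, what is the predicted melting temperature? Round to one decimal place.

Length n = 40. Counting bases: C=10, T=8, G=6, A=16
G+C = 16, so %GC = 16/40 × 100 = 40%
Salt term: 16.6 × (-0.106) = -1.76
GC term: 0.41 × 40 = 16.4; length term: −500/40 = −12.5
Tm = 81.5 + (-1.76) + 16.4 − 12.5 = 83.64 → 83.6°C

83.6°C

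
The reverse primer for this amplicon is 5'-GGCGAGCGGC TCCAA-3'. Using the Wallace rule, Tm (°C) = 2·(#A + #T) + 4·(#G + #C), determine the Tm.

Scanning the sequence gives T=1, C=5, G=6, A=3.
AT pairs contribute 4, GC pairs contribute 11.
Tm = 2×4 + 4×11 = 52°C

52°C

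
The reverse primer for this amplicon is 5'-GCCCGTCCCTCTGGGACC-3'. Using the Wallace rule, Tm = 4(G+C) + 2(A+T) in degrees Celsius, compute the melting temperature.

64°C

Counting bases: C=9, G=5, A=1, T=3
So N_AT = 4 and N_GC = 14.
Tm = 2(4) + 4(14) = 8 + 56 = 64°C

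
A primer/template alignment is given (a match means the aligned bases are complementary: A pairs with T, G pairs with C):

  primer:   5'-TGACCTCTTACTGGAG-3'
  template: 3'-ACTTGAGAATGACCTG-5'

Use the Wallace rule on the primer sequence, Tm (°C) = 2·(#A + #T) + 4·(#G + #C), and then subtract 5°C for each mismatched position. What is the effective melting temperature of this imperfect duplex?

38°C

Primer base counts: A=3, T=5, G=4, C=4 → A+T=8, G+C=8
Perfect-match Tm = 2(8) + 4(8) = 16 + 32 = 48°C
Mismatches (positions where the bases are not complementary): 2 (at positions 4, 16)
Effective Tm = 48 − 2×5 = 48 − 10 = 38°C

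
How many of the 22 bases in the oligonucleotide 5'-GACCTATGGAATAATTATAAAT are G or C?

5

Base counts: T=7, A=10, G=3, C=2
G+C = 3 + 2 = 5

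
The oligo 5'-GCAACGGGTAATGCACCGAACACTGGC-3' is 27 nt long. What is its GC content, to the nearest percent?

Scanning the sequence gives C=8, G=8, A=8, T=3.
G+C = 8 + 8 = 16 out of 27 bases
%GC = 16/27 × 100 = 59.26% ≈ 59%

59%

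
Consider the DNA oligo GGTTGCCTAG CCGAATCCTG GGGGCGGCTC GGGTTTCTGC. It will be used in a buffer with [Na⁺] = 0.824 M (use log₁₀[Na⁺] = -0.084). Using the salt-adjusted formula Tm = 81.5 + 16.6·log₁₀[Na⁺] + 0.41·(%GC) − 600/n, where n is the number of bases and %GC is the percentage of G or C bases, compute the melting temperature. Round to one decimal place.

92.8°C

Length n = 40. Scanning the sequence gives T=10, A=3, C=11, G=16.
G+C = 27, so %GC = 27/40 × 100 = 67.5%
Salt term: 16.6 × (-0.084) = -1.394
GC term: 0.41 × 67.5 = 27.675; length term: −600/40 = −15
Tm = 81.5 + (-1.394) + 27.675 − 15 = 92.781 → 92.8°C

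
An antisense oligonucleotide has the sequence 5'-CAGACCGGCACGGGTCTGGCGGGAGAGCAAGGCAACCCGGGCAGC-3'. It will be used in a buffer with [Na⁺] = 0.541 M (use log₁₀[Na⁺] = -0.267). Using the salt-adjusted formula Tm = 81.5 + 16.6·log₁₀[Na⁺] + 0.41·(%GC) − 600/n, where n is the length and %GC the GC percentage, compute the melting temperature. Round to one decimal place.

Length n = 45. Scanning the sequence gives C=14, G=19, T=2, A=10.
G+C = 33, so %GC = 33/45 × 100 = 73.333%
Salt term: 16.6 × (-0.267) = -4.432
GC term: 0.41 × 73.333 = 30.067; length term: −600/45 = −13.333
Tm = 81.5 + (-4.432) + 30.067 − 13.333 = 93.802 → 93.8°C

93.8°C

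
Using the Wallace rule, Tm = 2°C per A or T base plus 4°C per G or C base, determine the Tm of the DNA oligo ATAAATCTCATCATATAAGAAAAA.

Scanning the sequence gives C=3, T=6, A=14, G=1.
So N_AT = 20 and N_GC = 4.
Tm = 2(20) + 4(4) = 40 + 16 = 56°C

56°C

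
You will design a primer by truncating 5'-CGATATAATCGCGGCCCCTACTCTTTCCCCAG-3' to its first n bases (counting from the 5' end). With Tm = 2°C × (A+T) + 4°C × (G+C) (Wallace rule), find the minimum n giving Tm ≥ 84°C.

n = 28

First 27 bases: CGATATAATCGCGGCCCCTACTCTTTC → Tm = 82°C (< 84°C)
First 28 bases: CGATATAATCGCGGCCCCTACTCTTTCC → Tm = 86°C (≥ 84°C)
Since every base adds ≥2°C, Tm only increases with n, so the threshold is first crossed at n = 28.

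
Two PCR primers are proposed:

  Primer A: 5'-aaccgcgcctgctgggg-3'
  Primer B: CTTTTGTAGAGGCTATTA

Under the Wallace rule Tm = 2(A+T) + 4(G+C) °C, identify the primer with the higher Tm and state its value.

Primer A, 60°C

Primer A: A+T=4, G+C=13 → Tm = 2(4)+4(13) = 60°C
Primer B: A+T=12, G+C=6 → Tm = 2(12)+4(6) = 48°C
60°C vs 48°C → primer A is higher.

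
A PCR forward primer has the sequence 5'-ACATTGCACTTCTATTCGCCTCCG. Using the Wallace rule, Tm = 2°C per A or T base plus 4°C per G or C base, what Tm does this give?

72°C

Counting bases: G=3, A=4, C=9, T=8
AT pairs contribute 12, GC pairs contribute 12.
Tm = 4·12 + 2·12 = 48 + 24 = 72°C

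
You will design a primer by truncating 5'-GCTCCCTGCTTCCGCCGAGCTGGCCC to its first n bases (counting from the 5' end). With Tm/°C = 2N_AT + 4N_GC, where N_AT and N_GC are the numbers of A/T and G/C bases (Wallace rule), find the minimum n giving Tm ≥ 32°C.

First 8 bases: GCTCCCTG → Tm = 28°C (< 32°C)
First 9 bases: GCTCCCTGC → Tm = 32°C (≥ 32°C)
Since every base adds ≥2°C, Tm only increases with n, so the threshold is first crossed at n = 9.

n = 9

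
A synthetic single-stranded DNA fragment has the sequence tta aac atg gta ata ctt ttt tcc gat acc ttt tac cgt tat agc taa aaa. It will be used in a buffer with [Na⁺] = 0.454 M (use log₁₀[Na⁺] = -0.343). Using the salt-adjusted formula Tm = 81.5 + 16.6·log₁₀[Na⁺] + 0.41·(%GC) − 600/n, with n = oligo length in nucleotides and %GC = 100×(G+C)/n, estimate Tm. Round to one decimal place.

Length n = 51. Scanning the sequence gives G=5, C=9, A=17, T=20.
G+C = 14, so %GC = 14/51 × 100 = 27.451%
Salt term: 16.6 × (-0.343) = -5.694
GC term: 0.41 × 27.451 = 11.255; length term: −600/51 = −11.765
Tm = 81.5 + (-5.694) + 11.255 − 11.765 = 75.296 → 75.3°C

75.3°C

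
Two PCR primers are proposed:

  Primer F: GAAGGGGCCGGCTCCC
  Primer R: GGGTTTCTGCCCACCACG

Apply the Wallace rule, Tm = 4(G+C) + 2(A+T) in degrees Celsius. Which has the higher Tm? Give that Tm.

Primer R, 60°C

Primer F: A+T=3, G+C=13 → Tm = 2(3)+4(13) = 58°C
Primer R: A+T=6, G+C=12 → Tm = 2(6)+4(12) = 60°C
58°C vs 60°C → primer R is higher.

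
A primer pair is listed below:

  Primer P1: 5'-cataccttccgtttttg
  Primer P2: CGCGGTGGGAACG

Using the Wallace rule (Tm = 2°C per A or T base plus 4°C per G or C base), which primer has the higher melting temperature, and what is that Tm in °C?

Primer P1: A+T=10, G+C=7 → Tm = 2(10)+4(7) = 48°C
Primer P2: A+T=3, G+C=10 → Tm = 2(3)+4(10) = 46°C
48°C vs 46°C → primer P1 is higher.

Primer P1, 48°C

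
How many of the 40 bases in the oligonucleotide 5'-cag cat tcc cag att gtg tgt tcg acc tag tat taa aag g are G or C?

Counting bases: C=8, T=12, G=9, A=11
G+C = 9 + 8 = 17

17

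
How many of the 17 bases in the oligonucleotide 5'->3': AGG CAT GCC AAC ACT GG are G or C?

10

G=5, C=5, A=5, T=2
G+C = 5 + 5 = 10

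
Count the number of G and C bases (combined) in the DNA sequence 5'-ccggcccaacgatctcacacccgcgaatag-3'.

G=6, A=8, T=3, C=13
G+C = 6 + 13 = 19

19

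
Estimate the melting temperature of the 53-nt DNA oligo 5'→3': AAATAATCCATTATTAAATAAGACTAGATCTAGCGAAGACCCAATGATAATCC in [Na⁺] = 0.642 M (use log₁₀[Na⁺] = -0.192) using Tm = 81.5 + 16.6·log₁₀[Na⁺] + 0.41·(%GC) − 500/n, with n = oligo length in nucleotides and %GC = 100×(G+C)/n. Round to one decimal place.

81.3°C

Length n = 53. G=6, T=13, C=10, A=24
G+C = 16, so %GC = 16/53 × 100 = 30.189%
Salt term: 16.6 × (-0.192) = -3.187
GC term: 0.41 × 30.189 = 12.377; length term: −500/53 = −9.434
Tm = 81.5 + (-3.187) + 12.377 − 9.434 = 81.256 → 81.3°C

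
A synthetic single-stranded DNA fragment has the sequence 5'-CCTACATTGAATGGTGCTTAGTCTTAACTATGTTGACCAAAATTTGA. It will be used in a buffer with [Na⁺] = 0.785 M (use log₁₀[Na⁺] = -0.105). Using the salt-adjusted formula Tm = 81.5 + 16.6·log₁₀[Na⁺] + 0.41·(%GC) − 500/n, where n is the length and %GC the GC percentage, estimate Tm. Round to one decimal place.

Length n = 47. Counting bases: A=14, T=17, G=8, C=8
G+C = 16, so %GC = 16/47 × 100 = 34.043%
Salt term: 16.6 × (-0.105) = -1.743
GC term: 0.41 × 34.043 = 13.958; length term: −500/47 = −10.638
Tm = 81.5 + (-1.743) + 13.958 − 10.638 = 83.077 → 83.1°C

83.1°C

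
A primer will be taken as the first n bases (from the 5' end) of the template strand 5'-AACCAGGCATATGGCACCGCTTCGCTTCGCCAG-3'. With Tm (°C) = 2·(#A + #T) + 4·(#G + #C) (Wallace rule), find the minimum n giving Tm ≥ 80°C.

n = 25

First 24 bases: AACCAGGCATATGGCACCGCTTCG → Tm = 76°C (< 80°C)
First 25 bases: AACCAGGCATATGGCACCGCTTCGC → Tm = 80°C (≥ 80°C)
Each additional base adds 2°C (A/T) or 4°C (G/C), so Tm is non-decreasing in n; n = 25 is the first length to reach 80°C.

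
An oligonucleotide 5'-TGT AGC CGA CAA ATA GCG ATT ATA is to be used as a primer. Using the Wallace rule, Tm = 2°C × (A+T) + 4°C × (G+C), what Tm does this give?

Base counts: C=4, A=9, G=5, T=6
A+T = 15, G+C = 9
Tm = 2(15) + 4(9) = 30 + 36 = 66°C

66°C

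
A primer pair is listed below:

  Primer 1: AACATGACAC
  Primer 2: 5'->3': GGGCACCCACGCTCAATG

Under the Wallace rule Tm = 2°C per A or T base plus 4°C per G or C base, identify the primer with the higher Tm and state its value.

Primer 2, 60°C

Primer 1: A+T=6, G+C=4 → Tm = 2(6)+4(4) = 28°C
Primer 2: A+T=6, G+C=12 → Tm = 2(6)+4(12) = 60°C
28°C vs 60°C → primer 2 is higher.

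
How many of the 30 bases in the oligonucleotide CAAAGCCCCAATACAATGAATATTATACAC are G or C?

10

Counting bases: C=8, G=2, T=6, A=14
Total G or C: 2 + 8 = 10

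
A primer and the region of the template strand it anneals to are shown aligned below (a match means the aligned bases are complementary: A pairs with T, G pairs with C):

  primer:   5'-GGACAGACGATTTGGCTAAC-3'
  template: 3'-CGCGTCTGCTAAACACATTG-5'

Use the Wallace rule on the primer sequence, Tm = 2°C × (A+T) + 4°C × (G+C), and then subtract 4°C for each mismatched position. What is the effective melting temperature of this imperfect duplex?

Primer base counts: A=6, T=4, G=6, C=4 → A+T=10, G+C=10
Perfect-match Tm = 2(10) + 4(10) = 20 + 40 = 60°C
Mismatches (positions where the bases are not complementary): 4 (at positions 2, 3, 15, 16)
Effective Tm = 60 − 4×4 = 60 − 16 = 44°C

44°C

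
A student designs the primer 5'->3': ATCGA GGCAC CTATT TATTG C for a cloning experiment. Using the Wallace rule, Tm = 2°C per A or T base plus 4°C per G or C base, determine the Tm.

60°C

Counting bases: T=7, A=5, G=4, C=5
A+T = 12, G+C = 9
Tm = 2(12) + 4(9) = 24 + 36 = 60°C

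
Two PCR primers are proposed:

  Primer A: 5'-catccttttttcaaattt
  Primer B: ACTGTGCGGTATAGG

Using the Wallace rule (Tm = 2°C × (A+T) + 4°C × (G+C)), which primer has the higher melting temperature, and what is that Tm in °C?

Primer B, 46°C

Primer A: A+T=14, G+C=4 → Tm = 2(14)+4(4) = 44°C
Primer B: A+T=7, G+C=8 → Tm = 2(7)+4(8) = 46°C
44°C vs 46°C → primer B is higher.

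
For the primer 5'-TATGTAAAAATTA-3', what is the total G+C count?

1

Base counts: C=0, A=7, T=5, G=1
G+C = 1 + 0 = 1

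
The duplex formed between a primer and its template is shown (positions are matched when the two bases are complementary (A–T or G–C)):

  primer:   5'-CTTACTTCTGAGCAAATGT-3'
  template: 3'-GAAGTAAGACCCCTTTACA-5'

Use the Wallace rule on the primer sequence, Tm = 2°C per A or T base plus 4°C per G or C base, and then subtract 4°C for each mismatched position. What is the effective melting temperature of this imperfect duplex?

Primer base counts: A=5, T=7, G=3, C=4 → A+T=12, G+C=7
Perfect-match Tm = 2(12) + 4(7) = 24 + 28 = 52°C
Mismatches (positions where the bases are not complementary): 4 (at positions 4, 5, 11, 13)
Effective Tm = 52 − 4×4 = 52 − 16 = 36°C

36°C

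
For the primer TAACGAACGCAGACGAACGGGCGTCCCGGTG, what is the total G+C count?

20

Scanning the sequence gives T=3, A=8, G=11, C=9.
G+C = 11 + 9 = 20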